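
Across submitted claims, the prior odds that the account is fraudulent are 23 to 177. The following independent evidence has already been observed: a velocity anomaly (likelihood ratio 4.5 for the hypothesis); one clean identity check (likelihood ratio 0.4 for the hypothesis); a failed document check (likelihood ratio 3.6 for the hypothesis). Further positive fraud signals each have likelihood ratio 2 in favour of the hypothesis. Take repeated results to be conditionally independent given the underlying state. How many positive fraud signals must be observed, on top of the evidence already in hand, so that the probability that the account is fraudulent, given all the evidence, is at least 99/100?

7

Prior odds = 23/177.
Combined Bayes factor of the evidence already in hand = 4.5 × 0.4 × 3.6 = 6.48.
Odds after that evidence = (23/177) × 6.48 = 1242/1475.
Target odds = 0.99/0.01 = 99.
Need 2ⁿ ≥ 99 ÷ (1242/1475) = 16225/138.
2⁶ = 64 falls short of 16225/138 but 2⁷ = 128 reaches it, so n = 7.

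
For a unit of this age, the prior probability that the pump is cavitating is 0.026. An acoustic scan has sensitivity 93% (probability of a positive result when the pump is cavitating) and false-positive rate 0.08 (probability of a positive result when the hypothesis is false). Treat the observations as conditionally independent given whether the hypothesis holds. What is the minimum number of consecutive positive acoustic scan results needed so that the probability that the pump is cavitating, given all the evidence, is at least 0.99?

Prior odds: 0.026 ÷ 0.974 = 13/487.
Likelihood ratio of a positive result = 0.93/0.08 = 11.625.
Target posterior odds = 0.99/0.01 = 99.
Need (13/487) × 11.625ⁿ ≥ 99, i.e. 11.625ⁿ ≥ 48213/13.
11.625³ = 804357/512 falls short of 48213/13 but 11.625⁴ = 74805201/4096 reaches it, so n = 4.

4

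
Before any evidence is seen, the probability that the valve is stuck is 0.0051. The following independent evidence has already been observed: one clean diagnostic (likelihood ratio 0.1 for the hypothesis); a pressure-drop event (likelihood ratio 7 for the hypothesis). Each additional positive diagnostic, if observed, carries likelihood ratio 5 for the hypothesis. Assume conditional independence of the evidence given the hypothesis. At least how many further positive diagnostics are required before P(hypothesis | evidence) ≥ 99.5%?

7

Prior odds = 0.0051/0.9949 = 51/9949.
Combined Bayes factor of the evidence already in hand = 0.1 × 7 = 0.7.
Odds after that evidence = (51/9949) × 0.7 = 357/99490.
Target odds = 0.995/0.005 = 199.
Need 5ⁿ ≥ 199 ÷ (357/99490) = 19798510/357.
5⁶ = 15625 falls short of 19798510/357 but 5⁷ = 78125 reaches it, so n = 7.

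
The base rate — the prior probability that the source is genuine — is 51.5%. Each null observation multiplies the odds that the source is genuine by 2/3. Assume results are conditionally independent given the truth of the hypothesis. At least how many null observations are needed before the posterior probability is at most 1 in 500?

16

Prior odds = 0.515/0.485 = 103/97.
Likelihood ratio per null observation = 2/3.
Target posterior odds = 0.002/0.998 = 1/499.
Require (2/3)ⁿ ≤ 1/499 ÷ (103/97) = 97/51397.
(2/3)¹⁵ = 32768/14348907 is still above 97/51397 but (2/3)¹⁶ = 65536/43046721 is at or below it, so n = 16.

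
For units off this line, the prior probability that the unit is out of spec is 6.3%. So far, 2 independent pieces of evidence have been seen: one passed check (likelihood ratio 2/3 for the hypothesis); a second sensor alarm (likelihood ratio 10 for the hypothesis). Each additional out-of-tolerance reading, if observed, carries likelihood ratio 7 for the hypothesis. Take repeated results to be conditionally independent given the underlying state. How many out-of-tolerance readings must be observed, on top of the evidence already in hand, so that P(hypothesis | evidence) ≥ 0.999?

4

Prior odds = 0.063/0.937 = 63/937.
Combined Bayes factor of the evidence already in hand = (2/3) × 10 = 20/3.
Odds after that evidence = (63/937) × 20/3 = 420/937.
Target odds = 0.999/0.001 = 999.
Need 7ⁿ ≥ 999 ÷ (420/937) = 312021/140.
7³ = 343 falls short of 312021/140 but 7⁴ = 2401 reaches it, so n = 4.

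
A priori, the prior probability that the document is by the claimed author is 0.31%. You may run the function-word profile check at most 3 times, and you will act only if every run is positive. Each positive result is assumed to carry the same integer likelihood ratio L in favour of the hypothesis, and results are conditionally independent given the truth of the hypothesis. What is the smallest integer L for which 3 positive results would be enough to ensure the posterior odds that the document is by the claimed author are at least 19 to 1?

Prior odds = 0.0031/0.9969 = 31/9969.
Target odds = 19.
Need L³ ≥ 19 ÷ (31/9969) = 189411/31.
18³ = 5832 < 189411/31 ≤ 6859 = 19³, so L = 19.

19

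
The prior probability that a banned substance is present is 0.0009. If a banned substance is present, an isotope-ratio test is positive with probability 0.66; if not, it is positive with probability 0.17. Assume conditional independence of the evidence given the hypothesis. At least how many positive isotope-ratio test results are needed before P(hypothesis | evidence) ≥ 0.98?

Prior odds = 0.0009/0.9991 = 9/9991.
Likelihood ratio of a positive = 0.66/0.17 = 66/17.
Target posterior odds = 0.98/0.02 = 49.
Need (9/9991) × (66/17)ⁿ ≥ 49, i.e. (66/17)ⁿ ≥ 489559/9.
(66/17)⁸ ≈51613.1 falls short of 489559/9 but (66/17)⁹ ≈200380 reaches it, so n = 9.

9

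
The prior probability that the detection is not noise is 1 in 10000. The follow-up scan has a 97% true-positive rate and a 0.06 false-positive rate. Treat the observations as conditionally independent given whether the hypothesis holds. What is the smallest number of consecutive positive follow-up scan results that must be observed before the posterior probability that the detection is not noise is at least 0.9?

5

Prior odds = 0.0001/0.9999 = 1/9999.
Likelihood ratio of a positive result = 0.97/0.06 = 97/6.
Target odds: 0.9 ÷ 0.1 = 9.
Need (1/9999) × (97/6)ⁿ ≥ 9, i.e. (97/6)ⁿ ≥ 89991.
(97/6)⁴ = 88529281/1296 falls short of 89991 but (97/6)⁵ ≈1.10434e+06 reaches it, so n = 5.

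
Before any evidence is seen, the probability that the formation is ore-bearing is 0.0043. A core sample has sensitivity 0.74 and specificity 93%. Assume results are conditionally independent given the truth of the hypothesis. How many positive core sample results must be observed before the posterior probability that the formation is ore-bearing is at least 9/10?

4

Prior odds: 0.0043 ÷ 0.9957 = 43/9957.
False-positive rate = 1 − 0.93 = 0.07; likelihood ratio of a positive = 0.74/0.07 = 74/7.
Target posterior odds = 0.9/0.1 = 9.
Need (43/9957) × (74/7)ⁿ ≥ 9, i.e. (74/7)ⁿ ≥ 89613/43.
(74/7)³ = 405224/343 falls short of 89613/43 but (74/7)⁴ = 29986576/2401 reaches it, so n = 4.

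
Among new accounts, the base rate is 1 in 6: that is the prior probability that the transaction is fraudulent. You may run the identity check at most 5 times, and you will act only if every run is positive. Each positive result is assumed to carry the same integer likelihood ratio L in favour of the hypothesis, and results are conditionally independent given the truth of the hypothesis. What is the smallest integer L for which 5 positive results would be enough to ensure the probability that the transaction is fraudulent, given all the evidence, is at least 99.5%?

Prior odds = (1/6)/(5/6) = 0.2.
Target odds = 0.995/0.005 = 199.
Need L⁵ ≥ 199 ÷ 0.2 = 995.
3⁵ = 243 < 995 ≤ 1024 = 4⁵, so L = 4.

4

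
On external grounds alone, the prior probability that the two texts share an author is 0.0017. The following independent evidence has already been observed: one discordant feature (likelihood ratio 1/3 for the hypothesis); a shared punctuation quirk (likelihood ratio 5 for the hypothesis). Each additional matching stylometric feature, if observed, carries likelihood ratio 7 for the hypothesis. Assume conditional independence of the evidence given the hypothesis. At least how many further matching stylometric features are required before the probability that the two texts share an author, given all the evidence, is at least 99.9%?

Prior odds = 0.0017/0.9983 = 17/9983.
Combined Bayes factor of the evidence already in hand = (1/3) × 5 = 5/3.
Odds after that evidence = (17/9983) × 5/3 = 85/29949.
Target odds = 0.999/0.001 = 999.
Need 7ⁿ ≥ 999 ÷ (85/29949) = 29919051/85.
7⁶ = 117649 falls short of 29919051/85 but 7⁷ = 823543 reaches it, so n = 7.

7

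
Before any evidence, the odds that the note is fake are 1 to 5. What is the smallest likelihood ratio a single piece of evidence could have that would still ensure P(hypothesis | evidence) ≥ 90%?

45

Prior odds = 0.2.
Target odds = 0.9/0.1 = 9.
Required Bayes factor = 9 ÷ 0.2 = 45.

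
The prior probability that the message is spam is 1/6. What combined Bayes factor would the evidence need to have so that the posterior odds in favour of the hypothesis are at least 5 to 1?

25

Prior odds = (1/6)/(5/6) = 0.2.
Target odds = 5.
Required Bayes factor = 5 ÷ 0.2 = 25.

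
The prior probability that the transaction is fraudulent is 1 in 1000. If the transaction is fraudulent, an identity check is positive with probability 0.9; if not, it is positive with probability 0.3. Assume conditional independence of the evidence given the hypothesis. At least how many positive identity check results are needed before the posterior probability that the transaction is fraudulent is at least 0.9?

Prior odds = 0.001/0.999 = 1/999.
Likelihood ratio of a positive = 0.9/0.3 = 3.
Target odds: 0.9 ÷ 0.1 = 9.
Need (1/999) × 3ⁿ ≥ 9, i.e. 3ⁿ ≥ 8991.
3⁸ = 6561 falls short of 8991 but 3⁹ = 19683 reaches it, so n = 9.

9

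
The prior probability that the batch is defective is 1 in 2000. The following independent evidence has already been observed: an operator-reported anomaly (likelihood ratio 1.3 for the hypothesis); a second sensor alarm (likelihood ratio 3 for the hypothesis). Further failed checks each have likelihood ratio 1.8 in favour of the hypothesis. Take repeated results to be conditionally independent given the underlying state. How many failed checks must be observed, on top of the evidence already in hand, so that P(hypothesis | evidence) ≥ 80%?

13

Prior odds = 0.0005/0.9995 = 1/1999.
Combined Bayes factor of the evidence already in hand = 1.3 × 3 = 3.9.
Odds after that evidence = (1/1999) × 3.9 = 39/19990.
Target odds = 0.8/0.2 = 4.
Need 1.8ⁿ ≥ 4 ÷ (39/19990) = 79960/39.
1.8¹² ≈1156.83 falls short of 79960/39 but 1.8¹³ ≈2082.3 reaches it, so n = 13.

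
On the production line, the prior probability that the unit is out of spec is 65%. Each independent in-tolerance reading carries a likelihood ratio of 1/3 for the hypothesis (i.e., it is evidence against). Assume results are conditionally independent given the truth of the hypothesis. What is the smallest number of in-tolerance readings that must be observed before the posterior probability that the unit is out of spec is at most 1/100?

Prior odds = 0.65/0.35 = 13/7.
Likelihood ratio per in-tolerance reading = 1/3.
Target posterior odds = 0.01/0.99 = 1/99.
Need (13/7) × (1/3)ⁿ ≤ 1/99, i.e. (1/3)ⁿ ≤ 7/1287.
(1/3)⁴ = 1/81 is still above 7/1287 but (1/3)⁵ = 1/243 is at or below it, so n = 5.

5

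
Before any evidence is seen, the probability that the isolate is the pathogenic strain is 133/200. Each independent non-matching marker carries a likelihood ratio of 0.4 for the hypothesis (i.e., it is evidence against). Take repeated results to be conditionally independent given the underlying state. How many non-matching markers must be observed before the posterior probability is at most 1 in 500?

Prior odds = 0.665/0.335 = 133/67.
Likelihood ratio per non-matching marker = 0.4.
Target posterior odds = 0.002/0.998 = 1/499.
Require 0.4ⁿ ≤ 1/499 ÷ (133/67) = 67/66367.
0.4⁷ = 128/78125 is still above 67/66367 but 0.4⁸ = 256/390625 is at or below it, so n = 8.

8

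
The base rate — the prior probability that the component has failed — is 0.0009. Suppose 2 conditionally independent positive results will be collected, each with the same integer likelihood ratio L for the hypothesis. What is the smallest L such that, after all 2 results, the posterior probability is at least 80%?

67

Prior odds = 0.0009/0.9991 = 9/9991.
Target odds = 0.8/0.2 = 4.
Need L² ≥ 4 ÷ (9/9991) = 39964/9.
66² = 4356 < 39964/9 ≤ 4489 = 67², so L = 67.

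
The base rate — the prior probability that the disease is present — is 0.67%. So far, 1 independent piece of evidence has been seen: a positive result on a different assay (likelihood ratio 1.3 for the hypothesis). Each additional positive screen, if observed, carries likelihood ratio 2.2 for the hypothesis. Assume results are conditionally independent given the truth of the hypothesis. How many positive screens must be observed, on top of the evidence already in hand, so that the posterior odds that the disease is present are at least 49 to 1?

11

Prior odds = 0.0067/0.9933 = 67/9933.
Bayes factor of the evidence already in hand = 1.3.
Odds after that evidence = (67/9933) × 1.3 = 871/99330.
Target odds = 49.
Need 2.2ⁿ ≥ 49 ÷ (871/99330) = 4867170/871.
2.2¹⁰ ≈2655.99 falls short of 4867170/871 but 2.2¹¹ ≈5843.18 reaches it, so n = 11.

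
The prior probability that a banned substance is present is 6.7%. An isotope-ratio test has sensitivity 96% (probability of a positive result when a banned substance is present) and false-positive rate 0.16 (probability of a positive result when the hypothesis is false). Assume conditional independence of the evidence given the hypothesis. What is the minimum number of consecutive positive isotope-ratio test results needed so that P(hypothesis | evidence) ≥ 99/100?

Prior odds = 0.067/0.933 = 67/933.
Likelihood ratio of a positive result = 0.96/0.16 = 6.
Target posterior odds = 0.99/0.01 = 99.
Need (67/933) × 6ⁿ ≥ 99, i.e. 6ⁿ ≥ 92367/67.
6⁴ = 1296 falls short of 92367/67 but 6⁵ = 7776 reaches it, so n = 5.

5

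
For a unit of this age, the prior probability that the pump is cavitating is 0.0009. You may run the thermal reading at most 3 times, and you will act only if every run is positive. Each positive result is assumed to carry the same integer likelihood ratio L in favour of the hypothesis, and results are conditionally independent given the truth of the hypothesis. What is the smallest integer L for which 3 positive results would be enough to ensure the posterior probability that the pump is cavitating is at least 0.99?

48

Prior odds = 0.0009/0.9991 = 9/9991.
Target odds = 0.99/0.01 = 99.
Need L³ ≥ 99 ÷ (9/9991) = 109901.
47³ = 103823 < 109901 ≤ 110592 = 48³, so L = 48.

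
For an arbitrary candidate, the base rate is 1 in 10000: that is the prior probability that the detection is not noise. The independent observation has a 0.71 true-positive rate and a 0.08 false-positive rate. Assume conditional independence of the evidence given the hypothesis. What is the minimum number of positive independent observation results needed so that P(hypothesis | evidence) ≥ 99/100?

7

Prior odds: 0.0001 ÷ 0.9999 = 1/9999.
Likelihood ratio of a positive result = 0.71/0.08 = 8.875.
Target odds: 0.99 ÷ 0.01 = 99.
Need (1/9999) × 8.875ⁿ ≥ 99, i.e. 8.875ⁿ ≥ 989901.
8.875⁶ ≈488664 falls short of 989901 but 8.875⁷ ≈4.33689e+06 reaches it, so n = 7.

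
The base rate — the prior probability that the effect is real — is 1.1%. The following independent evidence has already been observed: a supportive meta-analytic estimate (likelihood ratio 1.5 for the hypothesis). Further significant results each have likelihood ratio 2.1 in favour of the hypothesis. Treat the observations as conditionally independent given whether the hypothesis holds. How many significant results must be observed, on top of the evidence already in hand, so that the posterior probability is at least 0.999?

15

Prior odds = 0.011/0.989 = 11/989.
Bayes factor of the evidence already in hand = 1.5.
Odds after that evidence = (11/989) × 1.5 = 33/1978.
Target odds = 0.999/0.001 = 999.
Need 2.1ⁿ ≥ 999 ÷ (33/1978) = 658674/11.
2.1¹⁴ ≈32439.2 falls short of 658674/11 but 2.1¹⁵ ≈68122.3 reaches it, so n = 15.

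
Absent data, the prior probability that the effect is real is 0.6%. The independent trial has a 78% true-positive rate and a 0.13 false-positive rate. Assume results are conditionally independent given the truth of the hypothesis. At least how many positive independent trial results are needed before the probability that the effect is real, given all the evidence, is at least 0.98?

Prior odds: 0.006 ÷ 0.994 = 3/497.
Likelihood ratio of a positive result = 0.78/0.13 = 6.
Target odds: 0.98 ÷ 0.02 = 49.
Need (3/497) × 6ⁿ ≥ 49, i.e. 6ⁿ ≥ 24353/3.
6⁵ = 7776 falls short of 24353/3 but 6⁶ = 46656 reaches it, so n = 6.

6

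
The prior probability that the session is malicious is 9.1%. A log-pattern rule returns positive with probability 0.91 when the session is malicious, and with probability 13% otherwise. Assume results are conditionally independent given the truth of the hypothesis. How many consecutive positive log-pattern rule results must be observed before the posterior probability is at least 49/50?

Prior odds = 0.091/0.909 = 91/909.
Likelihood ratio of a positive result = 0.91/0.13 = 7.
Target odds: 0.98 ÷ 0.02 = 49.
Need (91/909) × 7ⁿ ≥ 49, i.e. 7ⁿ ≥ 6363/13.
7³ = 343 falls short of 6363/13 but 7⁴ = 2401 reaches it, so n = 4.

4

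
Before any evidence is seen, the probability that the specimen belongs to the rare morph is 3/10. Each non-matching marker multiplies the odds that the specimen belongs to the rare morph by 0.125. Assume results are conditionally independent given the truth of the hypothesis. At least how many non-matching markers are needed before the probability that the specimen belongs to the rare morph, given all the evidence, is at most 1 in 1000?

3

Prior odds: 0.3 ÷ 0.7 = 3/7.
Likelihood ratio per non-matching marker = 0.125.
Target odds: 0.001 ÷ 0.999 = 1/999.
Require 0.125ⁿ ≤ 1/999 ÷ (3/7) = 7/2997.
0.125² = 0.015625 is still above 7/2997 but 0.125³ = 0.001953125 is at or below it, so n = 3.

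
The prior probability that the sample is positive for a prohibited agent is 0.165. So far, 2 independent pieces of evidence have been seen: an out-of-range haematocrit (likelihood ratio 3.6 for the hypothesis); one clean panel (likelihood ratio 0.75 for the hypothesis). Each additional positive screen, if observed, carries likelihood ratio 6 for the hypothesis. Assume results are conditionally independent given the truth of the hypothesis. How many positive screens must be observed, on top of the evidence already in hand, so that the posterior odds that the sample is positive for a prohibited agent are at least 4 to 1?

2

Prior odds = 0.165/0.835 = 33/167.
Combined Bayes factor of the evidence already in hand = 3.6 × 0.75 = 2.7.
Odds after that evidence = (33/167) × 2.7 = 891/1670.
Target odds = 4.
Need 6ⁿ ≥ 4 ÷ (891/1670) = 6680/891.
6¹ = 6 falls short of 6680/891 but 6² = 36 reaches it, so n = 2.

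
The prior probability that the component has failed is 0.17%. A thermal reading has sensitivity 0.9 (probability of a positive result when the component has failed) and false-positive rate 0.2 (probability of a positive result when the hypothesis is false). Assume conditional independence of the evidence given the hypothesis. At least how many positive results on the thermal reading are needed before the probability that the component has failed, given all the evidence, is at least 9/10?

6

Prior odds = 0.0017/0.9983 = 17/9983.
Likelihood ratio of a positive result = 0.9/0.2 = 4.5.
Target posterior odds = 0.9/0.1 = 9.
Need (17/9983) × 4.5ⁿ ≥ 9, i.e. 4.5ⁿ ≥ 89847/17.
4.5⁵ = 1845.28125 falls short of 89847/17 but 4.5⁶ = 8303.765625 reaches it, so n = 6.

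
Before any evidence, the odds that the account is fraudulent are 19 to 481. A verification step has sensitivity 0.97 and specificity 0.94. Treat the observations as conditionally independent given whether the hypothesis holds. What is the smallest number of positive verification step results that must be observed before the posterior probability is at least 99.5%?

Prior odds = 19/481.
False-positive rate = 1 − 0.94 = 0.06; likelihood ratio of a positive = 0.97/0.06 = 97/6.
Target odds: 0.995 ÷ 0.005 = 199.
Require (97/6)ⁿ ≥ 199 ÷ (19/481) = 95719/19.
(97/6)³ = 912673/216 falls short of 95719/19 but (97/6)⁴ = 88529281/1296 reaches it, so n = 4.

4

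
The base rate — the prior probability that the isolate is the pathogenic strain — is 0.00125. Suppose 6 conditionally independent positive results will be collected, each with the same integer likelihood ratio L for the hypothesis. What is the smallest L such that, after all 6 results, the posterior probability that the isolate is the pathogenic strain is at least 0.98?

Prior odds = 0.00125/0.99875 = 1/799.
Target odds = 0.98/0.02 = 49.
Need L⁶ ≥ 49 ÷ (1/799) = 39151.
5⁶ = 15625 < 39151 ≤ 46656 = 6⁶, so L = 6.

6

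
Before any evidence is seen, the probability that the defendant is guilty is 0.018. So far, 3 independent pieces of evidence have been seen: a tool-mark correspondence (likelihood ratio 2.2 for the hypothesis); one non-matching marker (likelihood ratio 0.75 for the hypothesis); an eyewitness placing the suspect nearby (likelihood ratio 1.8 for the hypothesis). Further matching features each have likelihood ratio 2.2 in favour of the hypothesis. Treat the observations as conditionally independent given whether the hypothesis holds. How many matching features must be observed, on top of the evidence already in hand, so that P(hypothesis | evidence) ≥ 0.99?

Prior odds = 0.018/0.982 = 9/491.
Combined Bayes factor of the evidence already in hand = 2.2 × 0.75 × 1.8 = 2.97.
Odds after that evidence = (9/491) × 2.97 = 2673/49100.
Target odds = 0.99/0.01 = 99.
Need 2.2ⁿ ≥ 99 ÷ (2673/49100) = 49100/27.
2.2⁹ ≈1207.27 falls short of 49100/27 but 2.2¹⁰ ≈2655.99 reaches it, so n = 10.

10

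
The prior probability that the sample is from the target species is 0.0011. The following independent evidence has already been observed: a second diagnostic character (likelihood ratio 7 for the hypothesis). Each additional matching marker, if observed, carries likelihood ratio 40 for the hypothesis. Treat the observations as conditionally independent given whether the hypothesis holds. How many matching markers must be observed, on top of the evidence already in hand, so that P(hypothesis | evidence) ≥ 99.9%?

4

Prior odds = 0.0011/0.9989 = 11/9989.
Bayes factor of the evidence already in hand = 7.
Odds after that evidence = (11/9989) × 7 = 11/1427.
Target odds = 0.999/0.001 = 999.
Need 40ⁿ ≥ 999 ÷ (11/1427) = 1425573/11.
40³ = 64000 falls short of 1425573/11 but 40⁴ = 2560000 reaches it, so n = 4.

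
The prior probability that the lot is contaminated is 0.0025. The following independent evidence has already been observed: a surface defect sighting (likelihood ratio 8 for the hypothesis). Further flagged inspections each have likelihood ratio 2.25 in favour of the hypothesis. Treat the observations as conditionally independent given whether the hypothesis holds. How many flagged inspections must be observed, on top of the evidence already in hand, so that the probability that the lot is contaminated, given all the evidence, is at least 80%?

Prior odds = 0.0025/0.9975 = 1/399.
Bayes factor of the evidence already in hand = 8.
Odds after that evidence = (1/399) × 8 = 8/399.
Target odds = 0.8/0.2 = 4.
Need 2.25ⁿ ≥ 4 ÷ (8/399) = 199.5.
2.25⁶ = 531441/4096 falls short of 199.5 but 2.25⁷ = 4782969/16384 reaches it, so n = 7.

7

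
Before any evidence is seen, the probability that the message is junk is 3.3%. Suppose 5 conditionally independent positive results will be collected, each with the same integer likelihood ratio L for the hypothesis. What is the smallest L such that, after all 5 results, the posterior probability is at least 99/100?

Prior odds = 0.033/0.967 = 33/967.
Target odds = 0.99/0.01 = 99.
Need L⁵ ≥ 99 ÷ (33/967) = 2901.
4⁵ = 1024 < 2901 ≤ 3125 = 5⁵, so L = 5.

5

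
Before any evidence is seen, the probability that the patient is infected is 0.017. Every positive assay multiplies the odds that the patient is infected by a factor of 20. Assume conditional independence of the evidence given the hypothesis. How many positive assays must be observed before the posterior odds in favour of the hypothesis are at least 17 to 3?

2

Prior odds: 0.017 ÷ 0.983 = 17/983.
Likelihood ratio per positive assay = 20.
Target odds = 17/3.
Need (17/983) × 20ⁿ ≥ 17/3, i.e. 20ⁿ ≥ 983/3.
20¹ = 20 falls short of 983/3 but 20² = 400 reaches it, so n = 2.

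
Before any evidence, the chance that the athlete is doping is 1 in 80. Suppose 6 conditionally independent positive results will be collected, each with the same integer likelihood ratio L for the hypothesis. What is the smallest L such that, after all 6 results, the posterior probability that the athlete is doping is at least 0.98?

4

Prior odds = 0.0125/0.9875 = 1/79.
Target odds = 0.98/0.02 = 49.
Need L⁶ ≥ 49 ÷ (1/79) = 3871.
3⁶ = 729 < 3871 ≤ 4096 = 4⁶, so L = 4.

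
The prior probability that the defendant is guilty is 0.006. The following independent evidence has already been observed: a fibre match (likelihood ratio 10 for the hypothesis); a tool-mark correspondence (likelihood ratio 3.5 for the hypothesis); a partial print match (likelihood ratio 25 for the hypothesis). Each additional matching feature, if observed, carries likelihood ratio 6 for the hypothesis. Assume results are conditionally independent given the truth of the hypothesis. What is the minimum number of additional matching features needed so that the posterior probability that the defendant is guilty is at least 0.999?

Prior odds = 0.006/0.994 = 3/497.
Combined Bayes factor of the evidence already in hand = 10 × 3.5 × 25 = 875.
Odds after that evidence = (3/497) × 875 = 375/71.
Target odds = 0.999/0.001 = 999.
Need 6ⁿ ≥ 999 ÷ (375/71) = 189.144.
6² = 36 falls short of 189.144 but 6³ = 216 reaches it, so n = 3.

3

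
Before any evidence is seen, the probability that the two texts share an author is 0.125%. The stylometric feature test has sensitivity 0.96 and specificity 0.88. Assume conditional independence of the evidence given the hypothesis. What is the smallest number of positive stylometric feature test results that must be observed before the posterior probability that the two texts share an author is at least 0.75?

4

Prior odds: 0.00125 ÷ 0.99875 = 1/799.
False-positive rate = 1 − 0.88 = 0.12; likelihood ratio of a positive = 0.96/0.12 = 8.
Target odds: 0.75 ÷ 0.25 = 3.
Require 8ⁿ ≥ 3 ÷ (1/799) = 2397.
8³ = 512 falls short of 2397 but 8⁴ = 4096 reaches it, so n = 4.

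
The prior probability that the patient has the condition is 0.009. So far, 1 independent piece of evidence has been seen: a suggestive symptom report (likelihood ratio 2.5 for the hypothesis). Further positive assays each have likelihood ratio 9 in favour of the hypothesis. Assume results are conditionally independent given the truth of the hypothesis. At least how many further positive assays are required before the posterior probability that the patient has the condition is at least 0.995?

Prior odds = 0.009/0.991 = 9/991.
Bayes factor of the evidence already in hand = 2.5.
Odds after that evidence = (9/991) × 2.5 = 45/1982.
Target odds = 0.995/0.005 = 199.
Need 9ⁿ ≥ 199 ÷ (45/1982) = 394418/45.
9⁴ = 6561 falls short of 394418/45 but 9⁵ = 59049 reaches it, so n = 5.

5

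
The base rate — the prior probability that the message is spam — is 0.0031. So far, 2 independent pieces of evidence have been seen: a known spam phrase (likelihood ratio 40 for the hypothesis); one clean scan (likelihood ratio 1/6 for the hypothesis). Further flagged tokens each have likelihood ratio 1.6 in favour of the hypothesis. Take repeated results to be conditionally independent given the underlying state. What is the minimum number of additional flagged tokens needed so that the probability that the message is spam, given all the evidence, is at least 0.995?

Prior odds = 0.0031/0.9969 = 31/9969.
Combined Bayes factor of the evidence already in hand = 40 × (1/6) = 20/3.
Odds after that evidence = (31/9969) × 20/3 = 620/29907.
Target odds = 0.995/0.005 = 199.
Need 1.6ⁿ ≥ 199 ÷ (620/29907) = 5951493/620.
1.6¹⁹ ≈7555.79 falls short of 5951493/620 but 1.6²⁰ ≈12089.3 reaches it, so n = 20.

20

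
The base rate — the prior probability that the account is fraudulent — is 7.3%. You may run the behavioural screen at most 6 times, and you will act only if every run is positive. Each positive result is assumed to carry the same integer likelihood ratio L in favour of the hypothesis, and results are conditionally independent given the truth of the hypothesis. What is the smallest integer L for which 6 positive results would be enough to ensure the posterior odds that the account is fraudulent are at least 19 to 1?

Prior odds = 0.073/0.927 = 73/927.
Target odds = 19.
Need L⁶ ≥ 19 ÷ (73/927) = 17613/73.
2⁶ = 64 < 17613/73 ≤ 729 = 3⁶, so L = 3.

3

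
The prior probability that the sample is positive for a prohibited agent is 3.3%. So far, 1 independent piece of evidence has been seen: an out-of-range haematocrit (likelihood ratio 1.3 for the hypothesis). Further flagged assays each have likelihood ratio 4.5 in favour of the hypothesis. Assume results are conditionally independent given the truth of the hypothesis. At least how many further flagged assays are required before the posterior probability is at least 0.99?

6

Prior odds = 0.033/0.967 = 33/967.
Bayes factor of the evidence already in hand = 1.3.
Odds after that evidence = (33/967) × 1.3 = 429/9670.
Target odds = 0.99/0.01 = 99.
Need 4.5ⁿ ≥ 99 ÷ (429/9670) = 29010/13.
4.5⁵ = 1845.28125 falls short of 29010/13 but 4.5⁶ = 8303.765625 reaches it, so n = 6.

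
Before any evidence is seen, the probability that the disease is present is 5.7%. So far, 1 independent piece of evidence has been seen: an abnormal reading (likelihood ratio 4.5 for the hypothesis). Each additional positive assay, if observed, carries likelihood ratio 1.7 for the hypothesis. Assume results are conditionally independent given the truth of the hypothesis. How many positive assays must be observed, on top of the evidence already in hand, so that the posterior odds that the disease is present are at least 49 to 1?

10

Prior odds = 0.057/0.943 = 57/943.
Bayes factor of the evidence already in hand = 4.5.
Odds after that evidence = (57/943) × 4.5 = 513/1886.
Target odds = 49.
Need 1.7ⁿ ≥ 49 ÷ (513/1886) = 92414/513.
1.7⁹ ≈118.588 falls short of 92414/513 but 1.7¹⁰ ≈201.599 reaches it, so n = 10.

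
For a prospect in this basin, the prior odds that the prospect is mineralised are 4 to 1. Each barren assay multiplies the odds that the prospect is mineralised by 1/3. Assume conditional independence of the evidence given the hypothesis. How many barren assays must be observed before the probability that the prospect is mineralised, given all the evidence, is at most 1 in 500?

Prior odds = 4.
Likelihood ratio per barren assay = 1/3.
Target posterior odds = 0.002/0.998 = 1/499.
Need 4 × (1/3)ⁿ ≤ 1/499, i.e. (1/3)ⁿ ≤ 1/1996.
(1/3)⁶ = 1/729 is still above 1/1996 but (1/3)⁷ = 1/2187 is at or below it, so n = 7.

7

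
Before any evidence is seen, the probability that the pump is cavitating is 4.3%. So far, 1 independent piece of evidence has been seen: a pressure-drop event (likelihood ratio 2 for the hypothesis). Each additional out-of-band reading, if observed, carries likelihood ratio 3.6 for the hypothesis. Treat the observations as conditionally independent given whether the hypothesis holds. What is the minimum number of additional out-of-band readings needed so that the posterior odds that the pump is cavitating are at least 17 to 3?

4

Prior odds = 0.043/0.957 = 43/957.
Bayes factor of the evidence already in hand = 2.
Odds after that evidence = (43/957) × 2 = 86/957.
Target odds = 17/3.
Need 3.6ⁿ ≥ 17/3 ÷ (86/957) = 5423/86.
3.6³ = 46.656 falls short of 5423/86 but 3.6⁴ = 167.9616 reaches it, so n = 4.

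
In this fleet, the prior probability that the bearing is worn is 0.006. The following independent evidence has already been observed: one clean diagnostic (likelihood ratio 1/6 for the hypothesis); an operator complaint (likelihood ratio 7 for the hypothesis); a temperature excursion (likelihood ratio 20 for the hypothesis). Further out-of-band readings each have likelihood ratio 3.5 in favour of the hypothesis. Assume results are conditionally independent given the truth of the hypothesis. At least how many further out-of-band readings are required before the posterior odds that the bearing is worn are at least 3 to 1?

Prior odds = 0.006/0.994 = 3/497.
Combined Bayes factor of the evidence already in hand = (1/6) × 7 × 20 = 70/3.
Odds after that evidence = (3/497) × 70/3 = 10/71.
Target odds = 3.
Need 3.5ⁿ ≥ 3 ÷ (10/71) = 21.3.
3.5² = 12.25 falls short of 21.3 but 3.5³ = 42.875 reaches it, so n = 3.

3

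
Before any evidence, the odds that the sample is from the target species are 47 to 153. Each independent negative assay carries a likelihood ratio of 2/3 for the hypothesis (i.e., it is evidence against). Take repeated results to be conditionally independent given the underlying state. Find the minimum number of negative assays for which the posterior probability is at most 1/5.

1

Prior odds = 47/153.
Likelihood ratio per negative assay = 2/3.
Target posterior odds = 0.2/0.8 = 0.25.
Require (2/3)ⁿ ≤ 0.25 ÷ (47/153) = 153/188.
(2/3)¹ = 2/3, which is already at or below the required 153/188; so n = 1.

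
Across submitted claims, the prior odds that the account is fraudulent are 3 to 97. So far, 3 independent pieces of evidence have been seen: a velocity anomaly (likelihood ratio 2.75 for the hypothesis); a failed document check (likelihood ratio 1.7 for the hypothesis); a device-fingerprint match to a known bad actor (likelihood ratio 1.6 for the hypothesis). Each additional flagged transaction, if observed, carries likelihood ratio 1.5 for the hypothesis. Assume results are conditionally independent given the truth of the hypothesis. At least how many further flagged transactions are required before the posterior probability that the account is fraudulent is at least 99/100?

Prior odds = 3/97.
Combined Bayes factor of the evidence already in hand = 2.75 × 1.7 × 1.6 = 7.48.
Odds after that evidence = (3/97) × 7.48 = 561/2425.
Target odds = 0.99/0.01 = 99.
Need 1.5ⁿ ≥ 99 ÷ (561/2425) = 7275/17.
1.5¹⁴ = 4782969/16384 falls short of 7275/17 but 1.5¹⁵ = 14348907/32768 reaches it, so n = 15.

15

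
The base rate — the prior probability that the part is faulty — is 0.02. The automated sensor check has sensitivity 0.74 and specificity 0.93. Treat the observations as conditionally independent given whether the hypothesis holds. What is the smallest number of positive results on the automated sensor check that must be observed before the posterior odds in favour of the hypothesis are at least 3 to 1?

Prior odds = 0.02/0.98 = 1/49.
False-positive rate = 1 − 0.93 = 0.07; likelihood ratio of a positive = 0.74/0.07 = 74/7.
Target odds = 3.
Need (1/49) × (74/7)ⁿ ≥ 3, i.e. (74/7)ⁿ ≥ 147.
(74/7)² = 5476/49 falls short of 147 but (74/7)³ = 405224/343 reaches it, so n = 3.

3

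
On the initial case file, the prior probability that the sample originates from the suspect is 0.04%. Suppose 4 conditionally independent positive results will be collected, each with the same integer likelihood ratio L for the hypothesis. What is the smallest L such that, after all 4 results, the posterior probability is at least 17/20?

Prior odds = 0.0004/0.9996 = 1/2499.
Target odds = 0.85/0.15 = 17/3.
Need L⁴ ≥ 17/3 ÷ (1/2499) = 14161.
10⁴ = 10000 < 14161 ≤ 14641 = 11⁴, so L = 11.

11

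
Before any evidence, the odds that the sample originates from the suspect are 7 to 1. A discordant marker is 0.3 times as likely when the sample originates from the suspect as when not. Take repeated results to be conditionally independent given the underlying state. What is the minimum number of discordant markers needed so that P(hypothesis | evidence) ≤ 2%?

5

Prior odds = 7.
Likelihood ratio per discordant marker = 0.3.
Target odds: 0.02 ÷ 0.98 = 1/49.
Require 0.3ⁿ ≤ 1/49 ÷ 7 = 1/343.
0.3⁴ = 0.0081 is still above 1/343 but 0.3⁵ = 243/100000 is at or below it, so n = 5.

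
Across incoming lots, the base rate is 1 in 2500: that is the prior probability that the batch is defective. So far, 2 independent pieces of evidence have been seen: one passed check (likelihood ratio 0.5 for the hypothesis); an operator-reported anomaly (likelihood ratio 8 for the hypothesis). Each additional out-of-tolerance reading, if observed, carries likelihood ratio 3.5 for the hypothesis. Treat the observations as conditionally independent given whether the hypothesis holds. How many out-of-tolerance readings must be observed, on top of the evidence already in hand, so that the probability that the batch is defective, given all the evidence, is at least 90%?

7

Prior odds = 0.0004/0.9996 = 1/2499.
Combined Bayes factor of the evidence already in hand = 0.5 × 8 = 4.
Odds after that evidence = (1/2499) × 4 = 4/2499.
Target odds = 0.9/0.1 = 9.
Need 3.5ⁿ ≥ 9 ÷ (4/2499) = 5622.75.
3.5⁶ = 1838.265625 falls short of 5622.75 but 3.5⁷ = 823543/128 reaches it, so n = 7.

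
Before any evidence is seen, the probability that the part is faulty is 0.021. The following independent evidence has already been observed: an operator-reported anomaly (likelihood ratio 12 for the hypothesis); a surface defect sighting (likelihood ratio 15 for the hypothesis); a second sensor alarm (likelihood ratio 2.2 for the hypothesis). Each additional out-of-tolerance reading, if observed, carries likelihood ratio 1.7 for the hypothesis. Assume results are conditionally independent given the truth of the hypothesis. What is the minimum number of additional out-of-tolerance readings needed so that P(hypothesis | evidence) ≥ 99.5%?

Prior odds = 0.021/0.979 = 21/979.
Combined Bayes factor of the evidence already in hand = 12 × 15 × 2.2 = 396.
Odds after that evidence = (21/979) × 396 = 756/89.
Target odds = 0.995/0.005 = 199.
Need 1.7ⁿ ≥ 199 ÷ (756/89) = 17711/756.
1.7⁵ = 1419857/100000 falls short of 17711/756 but 1.7⁶ = 24137569/1000000 reaches it, so n = 6.

6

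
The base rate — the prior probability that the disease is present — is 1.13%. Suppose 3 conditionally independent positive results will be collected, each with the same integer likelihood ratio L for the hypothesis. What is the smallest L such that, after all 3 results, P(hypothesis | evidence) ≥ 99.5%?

Prior odds = 0.0113/0.9887 = 113/9887.
Target odds = 0.995/0.005 = 199.
Need L³ ≥ 199 ÷ (113/9887) = 1967513/113.
25³ = 15625 < 1967513/113 ≤ 17576 = 26³, so L = 26.

26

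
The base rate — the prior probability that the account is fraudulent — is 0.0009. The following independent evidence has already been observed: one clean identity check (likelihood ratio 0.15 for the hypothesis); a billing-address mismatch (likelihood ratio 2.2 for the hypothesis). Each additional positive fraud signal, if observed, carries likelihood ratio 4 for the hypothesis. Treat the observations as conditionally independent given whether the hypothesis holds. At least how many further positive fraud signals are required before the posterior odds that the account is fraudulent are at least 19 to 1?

8

Prior odds = 0.0009/0.9991 = 9/9991.
Combined Bayes factor of the evidence already in hand = 0.15 × 2.2 = 0.33.
Odds after that evidence = (9/9991) × 0.33 = 297/999100.
Target odds = 19.
Need 4ⁿ ≥ 19 ÷ (297/999100) = 18982900/297.
4⁷ = 16384 falls short of 18982900/297 but 4⁸ = 65536 reaches it, so n = 8.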